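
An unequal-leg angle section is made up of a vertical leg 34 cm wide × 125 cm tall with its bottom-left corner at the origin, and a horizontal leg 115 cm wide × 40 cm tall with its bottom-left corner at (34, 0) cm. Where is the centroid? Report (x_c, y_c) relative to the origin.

vertical leg: A = 34 × 125 = 4250.00, centroid at (17.00, 62.50).
horizontal leg: A = 115 × 40 = 4600.00, centroid at (91.50, 20.00).
ΣA = 8850.00 cm², ΣAx_c = 493150.00 cm³, ΣAy_c = 357625.00 cm³.
x_c = 493150.00/8850.00 = 55.72 cm; y_c = 357625.00/8850.00 = 40.41 cm.

x_c = 55.72 cm, y_c = 40.41 cm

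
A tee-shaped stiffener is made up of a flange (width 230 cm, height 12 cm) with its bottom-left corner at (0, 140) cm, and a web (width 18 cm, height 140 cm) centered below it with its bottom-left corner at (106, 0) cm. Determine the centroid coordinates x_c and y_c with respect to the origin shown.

Part | A | x̄ᵢ | ȳᵢ | A·x̄ᵢ | A·ȳᵢ
web | 2520.00 | 115.00 | 70.00 | 289800.00 | 176400.00
flange | 2760.00 | 115.00 | 146.00 | 317400.00 | 402960.00
Σ | 5280.00 |  |  | 607200.00 | 579360.00
x_c = 607200.00 / 5280.00 = 115.00 cm
y_c = 579360.00 / 5280.00 = 109.73 cm

x_c = 115.00 cm, y_c = 109.73 cm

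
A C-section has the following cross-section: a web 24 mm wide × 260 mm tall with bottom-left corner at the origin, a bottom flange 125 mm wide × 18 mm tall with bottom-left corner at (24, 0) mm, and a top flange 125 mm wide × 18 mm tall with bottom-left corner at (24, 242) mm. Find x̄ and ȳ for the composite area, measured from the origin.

web: A = 24 × 260 = 6240.00, centroid at (12.00, 130.00).
bottom flange: A = 125 × 18 = 2250.00, centroid at (86.50, 9.00).
top flange: A = 125 × 18 = 2250.00, centroid at (86.50, 251.00).
ΣA = 10740.00 mm², ΣAx̄ = 464130.00 mm³, ΣAȳ = 1396200.00 mm³.
x̄ = 464130.00/10740.00 = 43.22 mm; ȳ = 1396200.00/10740.00 = 130.00 mm.

x̄ = 43.22 mm, ȳ = 130.00 mm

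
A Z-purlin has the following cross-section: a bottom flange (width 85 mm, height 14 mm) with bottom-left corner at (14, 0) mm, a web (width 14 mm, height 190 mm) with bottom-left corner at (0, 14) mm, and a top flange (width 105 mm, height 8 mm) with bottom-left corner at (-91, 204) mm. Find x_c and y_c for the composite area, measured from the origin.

x_c = 11.41 mm, y_c = 100.85 mm

bottom flange: A = 85 × 14 = 1190.00, centroid at (56.50, 7.00).
web: A = 14 × 190 = 2660.00, centroid at (7.00, 109.00).
top flange: A = 105 × 8 = 840.00, centroid at (-38.50, 208.00).
ΣA = 4690.00 mm²
ΣAx_c = (1190.00)(56.50) + (2660.00)(7.00) + (840.00)(-38.50) = 53515.00 mm³
ΣAy_c = (1190.00)(7.00) + (2660.00)(109.00) + (840.00)(208.00) = 472990.00 mm³
x_c = 53515.00 / 4690.00 = 11.41 mm
y_c = 472990.00 / 4690.00 = 100.85 mm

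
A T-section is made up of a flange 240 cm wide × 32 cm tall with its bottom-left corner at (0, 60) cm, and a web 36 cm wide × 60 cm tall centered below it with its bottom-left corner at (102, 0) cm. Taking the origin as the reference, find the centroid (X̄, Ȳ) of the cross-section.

X̄ = 120.00 cm, Ȳ = 65.90 cm

Part | A | x̄ᵢ | ȳᵢ | A·x̄ᵢ | A·ȳᵢ
web | 2160.00 | 120.00 | 30.00 | 259200.00 | 64800.00
flange | 7680.00 | 120.00 | 76.00 | 921600.00 | 583680.00
Σ | 9840.00 |  |  | 1180800.00 | 648480.00
X̄ = 1180800.00 / 9840.00 = 120.00 cm
Ȳ = 648480.00 / 9840.00 = 65.90 cm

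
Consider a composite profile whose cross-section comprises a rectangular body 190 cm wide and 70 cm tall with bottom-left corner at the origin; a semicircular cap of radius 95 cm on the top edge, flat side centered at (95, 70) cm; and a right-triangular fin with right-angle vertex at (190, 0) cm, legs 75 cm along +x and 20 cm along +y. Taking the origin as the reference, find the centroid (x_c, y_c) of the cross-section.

x_c = 98.19 cm, y_c = 72.08 cm

Part | A | x̄ᵢ | ȳᵢ | A·x̄ᵢ | A·ȳᵢ
rectangular body | 13300.00 | 95.00 | 35.00 | 1263500.00 | 465500.00
semicircular top | 14176.44 | 95.00 | 110.32 | 1346761.50 | 1563933.91
triangular fin | 750.00 | 215.00 | 6.67 | 161250.00 | 5000.00
Σ | 28226.44 |  |  | 2771511.50 | 2034433.91
x_c = 2771511.50 / 28226.44 = 98.19 cm
y_c = 2034433.91 / 28226.44 = 72.08 cm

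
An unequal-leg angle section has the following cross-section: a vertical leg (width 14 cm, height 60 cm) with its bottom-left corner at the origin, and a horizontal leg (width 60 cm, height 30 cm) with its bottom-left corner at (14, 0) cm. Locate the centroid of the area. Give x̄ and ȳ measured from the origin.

Part | A | x̄ᵢ | ȳᵢ | A·x̄ᵢ | A·ȳᵢ
vertical leg | 840.00 | 7.00 | 30.00 | 5880.00 | 25200.00
horizontal leg | 1800.00 | 44.00 | 15.00 | 79200.00 | 27000.00
Σ | 2640.00 |  |  | 85080.00 | 52200.00
x̄ = 85080.00 / 2640.00 = 32.23 cm
ȳ = 52200.00 / 2640.00 = 19.77 cm

x̄ = 32.23 cm, ȳ = 19.77 cm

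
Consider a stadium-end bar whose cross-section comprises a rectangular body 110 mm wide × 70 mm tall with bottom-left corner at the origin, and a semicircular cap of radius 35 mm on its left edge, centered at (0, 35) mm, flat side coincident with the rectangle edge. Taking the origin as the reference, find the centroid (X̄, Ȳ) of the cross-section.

rectangular body: A = 110 × 70 = 7700.00, centroid at (55.00, 35.00).
semicircular end: A = ½π·35² = 1924.23, centroid at (-14.85, 35.00).
ΣA = 9624.23 mm², ΣAX̄ = 394916.67 mm³, ΣAȲ = 336847.89 mm³.
X̄ = 394916.67/9624.23 = 41.03 mm; Ȳ = 336847.89/9624.23 = 35.00 mm.

X̄ = 41.03 mm, Ȳ = 35.00 mm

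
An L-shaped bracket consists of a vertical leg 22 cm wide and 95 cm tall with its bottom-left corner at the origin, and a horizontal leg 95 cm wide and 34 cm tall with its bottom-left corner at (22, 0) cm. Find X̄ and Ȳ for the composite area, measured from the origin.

vertical leg: A = 22 × 95 = 2090.00, centroid at (11.00, 47.50).
horizontal leg: A = 95 × 34 = 3230.00, centroid at (69.50, 17.00).
ΣA = 5320.00 cm²
ΣAX̄ = (2090.00)(11.00) + (3230.00)(69.50) = 247475.00 cm³
ΣAȲ = (2090.00)(47.50) + (3230.00)(17.00) = 154185.00 cm³
X̄ = 247475.00 / 5320.00 = 46.52 cm
Ȳ = 154185.00 / 5320.00 = 28.98 cm

X̄ = 46.52 cm, Ȳ = 28.98 cm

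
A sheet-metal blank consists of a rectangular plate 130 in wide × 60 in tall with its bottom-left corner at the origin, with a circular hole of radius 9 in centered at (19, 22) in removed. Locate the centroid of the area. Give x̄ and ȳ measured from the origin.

x̄ = 66.55 in, ȳ = 30.27 in

plate: A = 130 × 60 = 7800.00, centroid at (65.00, 30.00).
hole: A = −π·9² = -254.47, centroid at (19.00, 22.00).
ΣA = 7545.53 in²
ΣAx̄ = (7800.00)(65.00) + (-254.47)(19.00) = 502165.09 in³
ΣAȳ = (7800.00)(30.00) + (-254.47)(22.00) = 228401.68 in³
x̄ = 502165.09 / 7545.53 = 66.55 in
ȳ = 228401.68 / 7545.53 = 30.27 in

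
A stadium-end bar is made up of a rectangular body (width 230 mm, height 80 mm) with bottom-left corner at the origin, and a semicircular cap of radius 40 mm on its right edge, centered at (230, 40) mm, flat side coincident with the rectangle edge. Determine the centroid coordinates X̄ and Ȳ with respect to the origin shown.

rectangular body: A = 230 × 80 = 18400.00, centroid at (115.00, 40.00).
semicircular end: A = ½π·40² = 2513.27, centroid at (246.98, 40.00).
ΣA = 20913.27 mm², ΣAX̄ = 2736719.71 mm³, ΣAȲ = 836530.96 mm³.
X̄ = 2736719.71/20913.27 = 130.86 mm; Ȳ = 836530.96/20913.27 = 40.00 mm.

X̄ = 130.86 mm, Ȳ = 40.00 mm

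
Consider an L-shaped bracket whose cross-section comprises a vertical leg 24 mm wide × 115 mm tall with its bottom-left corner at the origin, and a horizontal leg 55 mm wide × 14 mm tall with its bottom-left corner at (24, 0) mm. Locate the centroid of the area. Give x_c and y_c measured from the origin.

x_c = 20.62 mm, y_c = 46.48 mm

vertical leg: A = 24 × 115 = 2760.00, centroid at (12.00, 57.50).
horizontal leg: A = 55 × 14 = 770.00, centroid at (51.50, 7.00).
ΣA = 3530.00 mm²
ΣAx_c = (2760.00)(12.00) + (770.00)(51.50) = 72775.00 mm³
ΣAy_c = (2760.00)(57.50) + (770.00)(7.00) = 164090.00 mm³
x_c = 72775.00 / 3530.00 = 20.62 mm
y_c = 164090.00 / 3530.00 = 46.48 mm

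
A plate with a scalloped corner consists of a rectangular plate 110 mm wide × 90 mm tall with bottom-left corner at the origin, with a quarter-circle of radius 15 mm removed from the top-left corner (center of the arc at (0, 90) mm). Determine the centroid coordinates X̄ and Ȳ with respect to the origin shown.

plate: A = 110 × 90 = 9900.00, centroid at (55.00, 45.00).
removed quarter-circle: A = −¼π·15² = -176.71, centroid at (6.37, 83.63).
ΣA = 9723.29 mm², ΣAX̄ = 543375.00 mm³, ΣAȲ = 430720.69 mm³.
X̄ = 543375.00/9723.29 = 55.88 mm; Ȳ = 430720.69/9723.29 = 44.30 mm.

X̄ = 55.88 mm, Ȳ = 44.30 mm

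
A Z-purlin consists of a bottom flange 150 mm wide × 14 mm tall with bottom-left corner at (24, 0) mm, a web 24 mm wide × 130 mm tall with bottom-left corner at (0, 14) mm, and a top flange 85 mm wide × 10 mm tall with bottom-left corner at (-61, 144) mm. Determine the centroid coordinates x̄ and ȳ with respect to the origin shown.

bottom flange: A = 150 × 14 = 2100.00, centroid at (99.00, 7.00).
web: A = 24 × 130 = 3120.00, centroid at (12.00, 79.00).
top flange: A = 85 × 10 = 850.00, centroid at (-18.50, 149.00).
ΣA = 6070.00 mm², ΣAx̄ = 229615.00 mm³, ΣAȳ = 387830.00 mm³.
x̄ = 229615.00/6070.00 = 37.83 mm; ȳ = 387830.00/6070.00 = 63.89 mm.

x̄ = 37.83 mm, ȳ = 63.89 mm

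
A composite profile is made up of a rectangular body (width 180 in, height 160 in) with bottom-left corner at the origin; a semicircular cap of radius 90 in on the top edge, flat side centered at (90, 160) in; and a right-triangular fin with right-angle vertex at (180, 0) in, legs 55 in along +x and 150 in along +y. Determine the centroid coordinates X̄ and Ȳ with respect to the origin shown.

X̄ = 99.79 in, Ȳ = 110.23 in

rectangular body: A = 180 × 160 = 28800.00, centroid at (90.00, 80.00).
semicircular top: A = ½π·90² = 12723.45, centroid at (90.00, 198.20).
triangular fin: A = ½·55·150 = 4125.00, centroid at (198.33, 50.00).
ΣA = 45648.45 in²
ΣAX̄ = (28800.00)(90.00) + (12723.45)(90.00) + (4125.00)(198.33) = 4555235.52 in³
ΣAȲ = (28800.00)(80.00) + (12723.45)(198.20) + (4125.00)(50.00) = 5032002.04 in³
X̄ = 4555235.52 / 45648.45 = 99.79 in
Ȳ = 5032002.04 / 45648.45 = 110.23 in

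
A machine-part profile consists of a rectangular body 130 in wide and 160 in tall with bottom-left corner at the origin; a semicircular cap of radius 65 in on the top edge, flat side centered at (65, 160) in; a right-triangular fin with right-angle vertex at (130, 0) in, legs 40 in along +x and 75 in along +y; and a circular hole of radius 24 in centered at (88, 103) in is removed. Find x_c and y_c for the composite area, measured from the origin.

rectangular body: A = 130 × 160 = 20800.00, centroid at (65.00, 80.00).
semicircular top: A = ½π·65² = 6636.61, centroid at (65.00, 187.59).
triangular fin: A = ½·40·75 = 1500.00, centroid at (143.33, 25.00).
hole: A = −π·24² = -1809.56, centroid at (88.00, 103.00).
ΣA = 27127.06 in², ΣAx_c = 1839138.89 in³, ΣAy_c = 2760057.24 in³.
x_c = 1839138.89/27127.06 = 67.80 in; y_c = 2760057.24/27127.06 = 101.75 in.

x_c = 67.80 in, y_c = 101.75 in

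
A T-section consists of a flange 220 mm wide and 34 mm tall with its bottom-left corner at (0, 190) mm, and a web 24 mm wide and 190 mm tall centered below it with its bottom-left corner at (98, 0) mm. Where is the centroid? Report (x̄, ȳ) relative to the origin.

x̄ = 110.00 mm, ȳ = 164.58 mm

Part | A | x̄ᵢ | ȳᵢ | A·x̄ᵢ | A·ȳᵢ
web | 4560.00 | 110.00 | 95.00 | 501600.00 | 433200.00
flange | 7480.00 | 110.00 | 207.00 | 822800.00 | 1548360.00
Σ | 12040.00 |  |  | 1324400.00 | 1981560.00
x̄ = 1324400.00 / 12040.00 = 110.00 mm
ȳ = 1981560.00 / 12040.00 = 164.58 mm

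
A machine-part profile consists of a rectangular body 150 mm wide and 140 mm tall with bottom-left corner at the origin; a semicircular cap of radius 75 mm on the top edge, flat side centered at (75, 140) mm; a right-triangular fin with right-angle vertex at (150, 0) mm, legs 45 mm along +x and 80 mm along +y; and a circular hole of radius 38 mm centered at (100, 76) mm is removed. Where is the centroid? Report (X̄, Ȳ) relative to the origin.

X̄ = 76.79 mm, Ȳ = 99.32 mm

rectangular body: A = 150 × 140 = 21000.00, centroid at (75.00, 70.00).
semicircular top: A = ½π·75² = 8835.73, centroid at (75.00, 171.83).
triangular fin: A = ½·45·80 = 1800.00, centroid at (165.00, 26.67).
hole: A = −π·38² = -4536.46, centroid at (100.00, 76.00).
ΣA = 27099.27 mm²
ΣAX̄ = (21000.00)(75.00) + (8835.73)(75.00) + (1800.00)(165.00) + (-4536.46)(100.00) = 2081033.72 mm³
ΣAȲ = (21000.00)(70.00) + (8835.73)(171.83) + (1800.00)(26.67) + (-4536.46)(76.00) = 2691481.16 mm³
X̄ = 2081033.72 / 27099.27 = 76.79 mm
Ȳ = 2691481.16 / 27099.27 = 99.32 mm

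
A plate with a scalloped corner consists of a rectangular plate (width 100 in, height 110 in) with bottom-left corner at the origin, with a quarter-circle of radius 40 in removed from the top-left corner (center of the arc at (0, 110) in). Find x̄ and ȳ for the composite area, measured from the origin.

x̄ = 54.26 in, ȳ = 50.10 in

plate: A = 100 × 110 = 11000.00, centroid at (50.00, 55.00).
removed quarter-circle: A = −¼π·40² = -1256.64, centroid at (16.98, 93.02).
ΣA = 9743.36 in², ΣAx̄ = 528666.67 in³, ΣAȳ = 488103.26 in³.
x̄ = 528666.67/9743.36 = 54.26 in; ȳ = 488103.26/9743.36 = 50.10 in.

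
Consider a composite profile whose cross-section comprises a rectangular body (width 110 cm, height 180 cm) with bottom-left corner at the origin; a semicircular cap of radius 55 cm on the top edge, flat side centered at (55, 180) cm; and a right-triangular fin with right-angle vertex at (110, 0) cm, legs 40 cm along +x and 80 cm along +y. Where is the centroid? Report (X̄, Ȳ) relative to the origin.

rectangular body: A = 110 × 180 = 19800.00, centroid at (55.00, 90.00).
semicircular top: A = ½π·55² = 4751.66, centroid at (55.00, 203.34).
triangular fin: A = ½·40·80 = 1600.00, centroid at (123.33, 26.67).
ΣA = 26151.66 cm²
ΣAX̄ = (19800.00)(55.00) + (4751.66)(55.00) + (1600.00)(123.33) = 1547674.57 cm³
ΣAȲ = (19800.00)(90.00) + (4751.66)(203.34) + (1600.00)(26.67) = 2790881.93 cm³
X̄ = 1547674.57 / 26151.66 = 59.18 cm
Ȳ = 2790881.93 / 26151.66 = 106.72 cm

X̄ = 59.18 cm, Ȳ = 106.72 cm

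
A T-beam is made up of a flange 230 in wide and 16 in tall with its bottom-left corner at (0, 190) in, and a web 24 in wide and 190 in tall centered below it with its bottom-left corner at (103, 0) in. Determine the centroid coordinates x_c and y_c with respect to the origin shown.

x_c = 115.00 in, y_c = 141.00 in

web: A = 24 × 190 = 4560.00, centroid at (115.00, 95.00).
flange: A = 230 × 16 = 3680.00, centroid at (115.00, 198.00).
ΣA = 8240.00 in²
ΣAx_c = (4560.00)(115.00) + (3680.00)(115.00) = 947600.00 in³
ΣAy_c = (4560.00)(95.00) + (3680.00)(198.00) = 1161840.00 in³
x_c = 947600.00 / 8240.00 = 115.00 in
y_c = 1161840.00 / 8240.00 = 141.00 in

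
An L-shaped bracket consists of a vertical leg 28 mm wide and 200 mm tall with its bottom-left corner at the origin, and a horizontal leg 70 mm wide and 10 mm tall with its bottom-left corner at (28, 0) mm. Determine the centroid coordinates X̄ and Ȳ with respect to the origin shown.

X̄ = 19.44 mm, Ȳ = 89.44 mm

vertical leg: A = 28 × 200 = 5600.00, centroid at (14.00, 100.00).
horizontal leg: A = 70 × 10 = 700.00, centroid at (63.00, 5.00).
ΣA = 6300.00 mm²
ΣAX̄ = (5600.00)(14.00) + (700.00)(63.00) = 122500.00 mm³
ΣAȲ = (5600.00)(100.00) + (700.00)(5.00) = 563500.00 mm³
X̄ = 122500.00 / 6300.00 = 19.44 mm
Ȳ = 563500.00 / 6300.00 = 89.44 mm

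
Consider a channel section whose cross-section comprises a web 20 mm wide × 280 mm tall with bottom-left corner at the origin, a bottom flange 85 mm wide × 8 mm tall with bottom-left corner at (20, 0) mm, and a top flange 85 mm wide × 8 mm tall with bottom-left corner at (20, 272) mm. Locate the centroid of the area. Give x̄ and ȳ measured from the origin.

x̄ = 20.26 mm, ȳ = 140.00 mm

web: A = 20 × 280 = 5600.00, centroid at (10.00, 140.00).
bottom flange: A = 85 × 8 = 680.00, centroid at (62.50, 4.00).
top flange: A = 85 × 8 = 680.00, centroid at (62.50, 276.00).
ΣA = 6960.00 mm²
ΣAx̄ = (5600.00)(10.00) + (680.00)(62.50) + (680.00)(62.50) = 141000.00 mm³
ΣAȳ = (5600.00)(140.00) + (680.00)(4.00) + (680.00)(276.00) = 974400.00 mm³
x̄ = 141000.00 / 6960.00 = 20.26 mm
ȳ = 974400.00 / 6960.00 = 140.00 mm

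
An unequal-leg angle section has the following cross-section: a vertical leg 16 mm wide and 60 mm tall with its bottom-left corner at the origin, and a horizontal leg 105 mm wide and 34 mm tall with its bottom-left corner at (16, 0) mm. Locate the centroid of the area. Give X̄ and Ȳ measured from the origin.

Part | A | x̄ᵢ | ȳᵢ | A·x̄ᵢ | A·ȳᵢ
vertical leg | 960.00 | 8.00 | 30.00 | 7680.00 | 28800.00
horizontal leg | 3570.00 | 68.50 | 17.00 | 244545.00 | 60690.00
Σ | 4530.00 |  |  | 252225.00 | 89490.00
X̄ = 252225.00 / 4530.00 = 55.68 mm
Ȳ = 89490.00 / 4530.00 = 19.75 mm

X̄ = 55.68 mm, Ȳ = 19.75 mm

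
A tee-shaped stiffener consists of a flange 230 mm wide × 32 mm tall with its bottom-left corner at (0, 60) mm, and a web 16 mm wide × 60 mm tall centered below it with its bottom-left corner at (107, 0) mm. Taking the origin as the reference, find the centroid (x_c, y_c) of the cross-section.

x_c = 115.00 mm, y_c = 70.69 mm

Part | A | x̄ᵢ | ȳᵢ | A·x̄ᵢ | A·ȳᵢ
web | 960.00 | 115.00 | 30.00 | 110400.00 | 28800.00
flange | 7360.00 | 115.00 | 76.00 | 846400.00 | 559360.00
Σ | 8320.00 |  |  | 956800.00 | 588160.00
x_c = 956800.00 / 8320.00 = 115.00 mm
y_c = 588160.00 / 8320.00 = 70.69 mm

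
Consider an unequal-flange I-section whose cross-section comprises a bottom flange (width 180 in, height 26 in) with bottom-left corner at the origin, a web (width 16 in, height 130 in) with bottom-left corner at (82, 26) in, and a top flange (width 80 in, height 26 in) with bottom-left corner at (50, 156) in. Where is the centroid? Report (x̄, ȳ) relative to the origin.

x̄ = 90.00 in, ȳ = 68.06 in

bottom flange: A = 180 × 26 = 4680.00, centroid at (90.00, 13.00).
web: A = 16 × 130 = 2080.00, centroid at (90.00, 91.00).
top flange: A = 80 × 26 = 2080.00, centroid at (90.00, 169.00).
ΣA = 8840.00 in², ΣAx̄ = 795600.00 in³, ΣAȳ = 601640.00 in³.
x̄ = 795600.00/8840.00 = 90.00 in; ȳ = 601640.00/8840.00 = 68.06 in.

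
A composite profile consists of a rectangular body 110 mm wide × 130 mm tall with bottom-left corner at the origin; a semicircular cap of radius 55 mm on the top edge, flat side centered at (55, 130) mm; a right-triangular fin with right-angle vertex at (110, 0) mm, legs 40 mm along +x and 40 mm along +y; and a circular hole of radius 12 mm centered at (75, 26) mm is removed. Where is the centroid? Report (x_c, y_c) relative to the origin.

rectangular body: A = 110 × 130 = 14300.00, centroid at (55.00, 65.00).
semicircular top: A = ½π·55² = 4751.66, centroid at (55.00, 153.34).
triangular fin: A = ½·40·40 = 800.00, centroid at (123.33, 13.33).
hole: A = −π·12² = -452.39, centroid at (75.00, 26.00).
ΣA = 19399.27 mm², ΣAx_c = 1112578.70 mm³, ΣAy_c = 1657036.87 mm³.
x_c = 1112578.70/19399.27 = 57.35 mm; y_c = 1657036.87/19399.27 = 85.42 mm.

x_c = 57.35 mm, y_c = 85.42 mm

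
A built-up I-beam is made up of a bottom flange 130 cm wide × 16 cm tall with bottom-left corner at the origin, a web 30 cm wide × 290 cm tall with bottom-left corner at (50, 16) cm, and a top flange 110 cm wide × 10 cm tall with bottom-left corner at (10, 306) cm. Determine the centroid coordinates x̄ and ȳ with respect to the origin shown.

bottom flange: A = 130 × 16 = 2080.00, centroid at (65.00, 8.00).
web: A = 30 × 290 = 8700.00, centroid at (65.00, 161.00).
top flange: A = 110 × 10 = 1100.00, centroid at (65.00, 311.00).
ΣA = 11880.00 cm²
ΣAx̄ = (2080.00)(65.00) + (8700.00)(65.00) + (1100.00)(65.00) = 772200.00 cm³
ΣAȳ = (2080.00)(8.00) + (8700.00)(161.00) + (1100.00)(311.00) = 1759440.00 cm³
x̄ = 772200.00 / 11880.00 = 65.00 cm
ȳ = 1759440.00 / 11880.00 = 148.10 cm

x̄ = 65.00 cm, ȳ = 148.10 cm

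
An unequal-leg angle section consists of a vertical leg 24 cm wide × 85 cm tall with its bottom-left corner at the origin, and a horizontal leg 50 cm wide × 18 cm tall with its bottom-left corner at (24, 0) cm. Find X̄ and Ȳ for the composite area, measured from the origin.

X̄ = 23.33 cm, Ȳ = 32.24 cm

Part | A | x̄ᵢ | ȳᵢ | A·x̄ᵢ | A·ȳᵢ
vertical leg | 2040.00 | 12.00 | 42.50 | 24480.00 | 86700.00
horizontal leg | 900.00 | 49.00 | 9.00 | 44100.00 | 8100.00
Σ | 2940.00 |  |  | 68580.00 | 94800.00
X̄ = 68580.00 / 2940.00 = 23.33 cm
Ȳ = 94800.00 / 2940.00 = 32.24 cm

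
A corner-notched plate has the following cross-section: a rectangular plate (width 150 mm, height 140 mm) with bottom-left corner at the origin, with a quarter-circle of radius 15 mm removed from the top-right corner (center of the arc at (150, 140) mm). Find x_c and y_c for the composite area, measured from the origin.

x_c = 74.42 mm, y_c = 69.46 mm

plate: A = 150 × 140 = 21000.00, centroid at (75.00, 70.00).
removed quarter-circle: A = −¼π·15² = -176.71, centroid at (143.63, 133.63).
ΣA = 20823.29 mm²
ΣAx_c = (21000.00)(75.00) + (-176.71)(143.63) = 1549617.81 mm³
ΣAy_c = (21000.00)(70.00) + (-176.71)(133.63) = 1446384.96 mm³
x_c = 1549617.81 / 20823.29 = 74.42 mm
y_c = 1446384.96 / 20823.29 = 69.46 mm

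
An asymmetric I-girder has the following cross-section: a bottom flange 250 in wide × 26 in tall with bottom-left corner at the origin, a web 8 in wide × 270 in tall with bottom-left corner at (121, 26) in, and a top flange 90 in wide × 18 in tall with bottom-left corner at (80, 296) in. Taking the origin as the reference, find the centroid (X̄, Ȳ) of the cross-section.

X̄ = 125.00 in, Ȳ = 90.11 in

bottom flange: A = 250 × 26 = 6500.00, centroid at (125.00, 13.00).
web: A = 8 × 270 = 2160.00, centroid at (125.00, 161.00).
top flange: A = 90 × 18 = 1620.00, centroid at (125.00, 305.00).
ΣA = 10280.00 in²
ΣAX̄ = (6500.00)(125.00) + (2160.00)(125.00) + (1620.00)(125.00) = 1285000.00 in³
ΣAȲ = (6500.00)(13.00) + (2160.00)(161.00) + (1620.00)(305.00) = 926360.00 in³
X̄ = 1285000.00 / 10280.00 = 125.00 in
Ȳ = 926360.00 / 10280.00 = 90.11 in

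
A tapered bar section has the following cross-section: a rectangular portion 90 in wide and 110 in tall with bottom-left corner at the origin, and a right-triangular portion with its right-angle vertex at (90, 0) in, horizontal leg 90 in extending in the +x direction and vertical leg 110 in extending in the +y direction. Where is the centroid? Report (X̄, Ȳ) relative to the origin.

X̄ = 70.00 in, Ȳ = 48.89 in

rectangular portion: A = 90 × 110 = 9900.00, centroid at (45.00, 55.00).
triangular portion: A = ½·90·110 = 4950.00, centroid at (120.00, 36.67).
ΣA = 14850.00 in²
ΣAX̄ = (9900.00)(45.00) + (4950.00)(120.00) = 1039500.00 in³
ΣAȲ = (9900.00)(55.00) + (4950.00)(36.67) = 726000.00 in³
X̄ = 1039500.00 / 14850.00 = 70.00 in
Ȳ = 726000.00 / 14850.00 = 48.89 in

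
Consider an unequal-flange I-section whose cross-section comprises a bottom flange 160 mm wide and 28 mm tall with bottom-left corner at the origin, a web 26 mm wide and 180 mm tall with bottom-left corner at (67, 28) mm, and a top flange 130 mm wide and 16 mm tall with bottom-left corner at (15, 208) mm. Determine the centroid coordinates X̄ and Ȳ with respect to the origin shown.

X̄ = 80.00 mm, Ȳ = 94.68 mm

Part | A | x̄ᵢ | ȳᵢ | A·x̄ᵢ | A·ȳᵢ
bottom flange | 4480.00 | 80.00 | 14.00 | 358400.00 | 62720.00
web | 4680.00 | 80.00 | 118.00 | 374400.00 | 552240.00
top flange | 2080.00 | 80.00 | 216.00 | 166400.00 | 449280.00
Σ | 11240.00 |  |  | 899200.00 | 1064240.00
X̄ = 899200.00 / 11240.00 = 80.00 mm
Ȳ = 1064240.00 / 11240.00 = 94.68 mm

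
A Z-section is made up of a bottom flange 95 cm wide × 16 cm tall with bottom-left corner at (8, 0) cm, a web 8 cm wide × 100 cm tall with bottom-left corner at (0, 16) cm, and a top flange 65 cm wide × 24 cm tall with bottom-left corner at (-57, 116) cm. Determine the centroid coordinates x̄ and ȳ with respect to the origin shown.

x̄ = 12.72 cm, ȳ = 68.21 cm

bottom flange: A = 95 × 16 = 1520.00, centroid at (55.50, 8.00).
web: A = 8 × 100 = 800.00, centroid at (4.00, 66.00).
top flange: A = 65 × 24 = 1560.00, centroid at (-24.50, 128.00).
ΣA = 3880.00 cm²
ΣAx̄ = (1520.00)(55.50) + (800.00)(4.00) + (1560.00)(-24.50) = 49340.00 cm³
ΣAȳ = (1520.00)(8.00) + (800.00)(66.00) + (1560.00)(128.00) = 264640.00 cm³
x̄ = 49340.00 / 3880.00 = 12.72 cm
ȳ = 264640.00 / 3880.00 = 68.21 cm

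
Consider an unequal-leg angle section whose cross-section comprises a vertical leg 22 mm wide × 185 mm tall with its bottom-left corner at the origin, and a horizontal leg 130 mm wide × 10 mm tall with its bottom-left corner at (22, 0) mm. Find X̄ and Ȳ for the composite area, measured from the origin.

X̄ = 29.40 mm, Ȳ = 71.32 mm

vertical leg: A = 22 × 185 = 4070.00, centroid at (11.00, 92.50).
horizontal leg: A = 130 × 10 = 1300.00, centroid at (87.00, 5.00).
ΣA = 5370.00 mm², ΣAX̄ = 157870.00 mm³, ΣAȲ = 382975.00 mm³.
X̄ = 157870.00/5370.00 = 29.40 mm; Ȳ = 382975.00/5370.00 = 71.32 mm.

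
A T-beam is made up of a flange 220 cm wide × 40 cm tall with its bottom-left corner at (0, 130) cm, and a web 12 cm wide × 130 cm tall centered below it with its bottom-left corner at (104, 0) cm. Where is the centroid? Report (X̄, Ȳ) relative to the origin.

web: A = 12 × 130 = 1560.00, centroid at (110.00, 65.00).
flange: A = 220 × 40 = 8800.00, centroid at (110.00, 150.00).
ΣA = 10360.00 cm², ΣAX̄ = 1139600.00 cm³, ΣAȲ = 1421400.00 cm³.
X̄ = 1139600.00/10360.00 = 110.00 cm; Ȳ = 1421400.00/10360.00 = 137.20 cm.

X̄ = 110.00 cm, Ȳ = 137.20 cm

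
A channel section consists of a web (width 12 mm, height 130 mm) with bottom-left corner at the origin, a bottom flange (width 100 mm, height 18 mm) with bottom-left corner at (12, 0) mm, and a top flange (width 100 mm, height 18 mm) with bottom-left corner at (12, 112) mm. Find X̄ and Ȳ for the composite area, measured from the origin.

X̄ = 45.07 mm, Ȳ = 65.00 mm

web: A = 12 × 130 = 1560.00, centroid at (6.00, 65.00).
bottom flange: A = 100 × 18 = 1800.00, centroid at (62.00, 9.00).
top flange: A = 100 × 18 = 1800.00, centroid at (62.00, 121.00).
ΣA = 5160.00 mm²
ΣAX̄ = (1560.00)(6.00) + (1800.00)(62.00) + (1800.00)(62.00) = 232560.00 mm³
ΣAȲ = (1560.00)(65.00) + (1800.00)(9.00) + (1800.00)(121.00) = 335400.00 mm³
X̄ = 232560.00 / 5160.00 = 45.07 mm
Ȳ = 335400.00 / 5160.00 = 65.00 mm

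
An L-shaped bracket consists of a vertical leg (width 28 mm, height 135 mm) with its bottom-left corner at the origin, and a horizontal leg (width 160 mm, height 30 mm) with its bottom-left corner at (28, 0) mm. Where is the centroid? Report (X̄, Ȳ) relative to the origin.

X̄ = 66.59 mm, Ȳ = 38.13 mm

Part | A | x̄ᵢ | ȳᵢ | A·x̄ᵢ | A·ȳᵢ
vertical leg | 3780.00 | 14.00 | 67.50 | 52920.00 | 255150.00
horizontal leg | 4800.00 | 108.00 | 15.00 | 518400.00 | 72000.00
Σ | 8580.00 |  |  | 571320.00 | 327150.00
X̄ = 571320.00 / 8580.00 = 66.59 mm
Ȳ = 327150.00 / 8580.00 = 38.13 mm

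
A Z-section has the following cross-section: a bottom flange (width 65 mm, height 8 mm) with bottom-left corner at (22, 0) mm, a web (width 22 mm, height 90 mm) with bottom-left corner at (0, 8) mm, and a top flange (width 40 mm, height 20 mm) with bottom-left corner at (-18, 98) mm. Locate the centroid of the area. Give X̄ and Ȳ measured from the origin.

bottom flange: A = 65 × 8 = 520.00, centroid at (54.50, 4.00).
web: A = 22 × 90 = 1980.00, centroid at (11.00, 53.00).
top flange: A = 40 × 20 = 800.00, centroid at (2.00, 108.00).
ΣA = 3300.00 mm²
ΣAX̄ = (520.00)(54.50) + (1980.00)(11.00) + (800.00)(2.00) = 51720.00 mm³
ΣAȲ = (520.00)(4.00) + (1980.00)(53.00) + (800.00)(108.00) = 193420.00 mm³
X̄ = 51720.00 / 3300.00 = 15.67 mm
Ȳ = 193420.00 / 3300.00 = 58.61 mm

X̄ = 15.67 mm, Ȳ = 58.61 mm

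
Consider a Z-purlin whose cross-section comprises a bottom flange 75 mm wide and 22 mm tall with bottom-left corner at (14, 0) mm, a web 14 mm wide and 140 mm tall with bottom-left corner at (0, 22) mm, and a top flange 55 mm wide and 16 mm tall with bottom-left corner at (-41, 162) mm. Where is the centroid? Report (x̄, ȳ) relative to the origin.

x̄ = 19.34 mm, ȳ = 77.52 mm

bottom flange: A = 75 × 22 = 1650.00, centroid at (51.50, 11.00).
web: A = 14 × 140 = 1960.00, centroid at (7.00, 92.00).
top flange: A = 55 × 16 = 880.00, centroid at (-13.50, 170.00).
ΣA = 4490.00 mm²
ΣAx̄ = (1650.00)(51.50) + (1960.00)(7.00) + (880.00)(-13.50) = 86815.00 mm³
ΣAȳ = (1650.00)(11.00) + (1960.00)(92.00) + (880.00)(170.00) = 348070.00 mm³
x̄ = 86815.00 / 4490.00 = 19.34 mm
ȳ = 348070.00 / 4490.00 = 77.52 mm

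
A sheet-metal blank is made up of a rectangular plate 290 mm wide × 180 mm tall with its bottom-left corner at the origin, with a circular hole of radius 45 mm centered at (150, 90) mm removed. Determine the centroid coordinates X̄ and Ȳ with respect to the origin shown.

X̄ = 144.31 mm, Ȳ = 90.00 mm

plate: A = 290 × 180 = 52200.00, centroid at (145.00, 90.00).
hole: A = −π·45² = -6361.73, centroid at (150.00, 90.00).
ΣA = 45838.27 mm², ΣAX̄ = 6614741.23 mm³, ΣAȲ = 4125444.74 mm³.
X̄ = 6614741.23/45838.27 = 144.31 mm; Ȳ = 4125444.74/45838.27 = 90.00 mm.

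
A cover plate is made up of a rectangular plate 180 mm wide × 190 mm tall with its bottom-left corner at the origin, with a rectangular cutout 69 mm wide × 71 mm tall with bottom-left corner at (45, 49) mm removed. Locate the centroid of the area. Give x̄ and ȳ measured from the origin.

x̄ = 91.76 mm, ȳ = 96.76 mm

plate: A = 180 × 190 = 34200.00, centroid at (90.00, 95.00).
hole: A = −(69 × 71) = -4899.00, centroid at (79.50, 84.50).
ΣA = 29301.00 mm²
ΣAx̄ = (34200.00)(90.00) + (-4899.00)(79.50) = 2688529.50 mm³
ΣAȳ = (34200.00)(95.00) + (-4899.00)(84.50) = 2835034.50 mm³
x̄ = 2688529.50 / 29301.00 = 91.76 mm
ȳ = 2835034.50 / 29301.00 = 96.76 mm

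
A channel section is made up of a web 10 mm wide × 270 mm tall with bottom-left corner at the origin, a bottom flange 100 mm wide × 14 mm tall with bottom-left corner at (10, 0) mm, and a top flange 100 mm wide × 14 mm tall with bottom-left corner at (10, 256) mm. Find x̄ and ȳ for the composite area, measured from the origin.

x̄ = 33.00 mm, ȳ = 135.00 mm

web: A = 10 × 270 = 2700.00, centroid at (5.00, 135.00).
bottom flange: A = 100 × 14 = 1400.00, centroid at (60.00, 7.00).
top flange: A = 100 × 14 = 1400.00, centroid at (60.00, 263.00).
ΣA = 5500.00 mm²
ΣAx̄ = (2700.00)(5.00) + (1400.00)(60.00) + (1400.00)(60.00) = 181500.00 mm³
ΣAȳ = (2700.00)(135.00) + (1400.00)(7.00) + (1400.00)(263.00) = 742500.00 mm³
x̄ = 181500.00 / 5500.00 = 33.00 mm
ȳ = 742500.00 / 5500.00 = 135.00 mm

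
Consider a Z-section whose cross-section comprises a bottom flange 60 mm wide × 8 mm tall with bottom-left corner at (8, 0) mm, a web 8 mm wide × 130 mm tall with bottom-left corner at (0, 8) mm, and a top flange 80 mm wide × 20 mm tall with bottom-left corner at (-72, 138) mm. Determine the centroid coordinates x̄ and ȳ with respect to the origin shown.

bottom flange: A = 60 × 8 = 480.00, centroid at (38.00, 4.00).
web: A = 8 × 130 = 1040.00, centroid at (4.00, 73.00).
top flange: A = 80 × 20 = 1600.00, centroid at (-32.00, 148.00).
ΣA = 3120.00 mm²
ΣAx̄ = (480.00)(38.00) + (1040.00)(4.00) + (1600.00)(-32.00) = -28800.00 mm³
ΣAȳ = (480.00)(4.00) + (1040.00)(73.00) + (1600.00)(148.00) = 314640.00 mm³
x̄ = -28800.00 / 3120.00 = -9.23 mm
ȳ = 314640.00 / 3120.00 = 100.85 mm

x̄ = -9.23 mm, ȳ = 100.85 mm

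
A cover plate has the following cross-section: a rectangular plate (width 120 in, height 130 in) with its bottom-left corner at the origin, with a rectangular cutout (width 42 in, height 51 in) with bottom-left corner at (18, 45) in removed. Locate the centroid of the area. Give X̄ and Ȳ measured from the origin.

Part | A | x̄ᵢ | ȳᵢ | A·x̄ᵢ | A·ȳᵢ
plate | 15600.00 | 60.00 | 65.00 | 936000.00 | 1014000.00
hole | -2142.00 | 39.00 | 70.50 | -83538.00 | -151011.00
Σ | 13458.00 |  |  | 852462.00 | 862989.00
X̄ = 852462.00 / 13458.00 = 63.34 in
Ȳ = 862989.00 / 13458.00 = 64.12 in

X̄ = 63.34 in, Ȳ = 64.12 in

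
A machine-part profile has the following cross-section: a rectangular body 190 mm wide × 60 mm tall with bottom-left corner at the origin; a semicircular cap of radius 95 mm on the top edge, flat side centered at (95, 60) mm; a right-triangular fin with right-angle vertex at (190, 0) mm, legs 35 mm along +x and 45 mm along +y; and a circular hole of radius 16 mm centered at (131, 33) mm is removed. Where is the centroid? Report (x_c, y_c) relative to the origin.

Part | A | x̄ᵢ | ȳᵢ | A·x̄ᵢ | A·ȳᵢ
rectangular body | 11400.00 | 95.00 | 30.00 | 1083000.00 | 342000.00
semicircular top | 14176.44 | 95.00 | 100.32 | 1346761.50 | 1422169.54
triangular fin | 787.50 | 201.67 | 15.00 | 158812.50 | 11812.50
hole | -804.25 | 131.00 | 33.00 | -105356.45 | -26540.17
Σ | 25559.69 |  |  | 2483217.55 | 1749441.87
x_c = 2483217.55 / 25559.69 = 97.15 mm
y_c = 1749441.87 / 25559.69 = 68.45 mm

x_c = 97.15 mm, y_c = 68.45 mm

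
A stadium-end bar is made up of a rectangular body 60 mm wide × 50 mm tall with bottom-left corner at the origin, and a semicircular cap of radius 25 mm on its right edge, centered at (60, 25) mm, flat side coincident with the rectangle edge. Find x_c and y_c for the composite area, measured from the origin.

x_c = 40.01 mm, y_c = 25.00 mm

rectangular body: A = 60 × 50 = 3000.00, centroid at (30.00, 25.00).
semicircular end: A = ½π·25² = 981.75, centroid at (70.61, 25.00).
ΣA = 3981.75 mm², ΣAx_c = 159321.53 mm³, ΣAy_c = 99543.69 mm³.
x_c = 159321.53/3981.75 = 40.01 mm; y_c = 99543.69/3981.75 = 25.00 mm.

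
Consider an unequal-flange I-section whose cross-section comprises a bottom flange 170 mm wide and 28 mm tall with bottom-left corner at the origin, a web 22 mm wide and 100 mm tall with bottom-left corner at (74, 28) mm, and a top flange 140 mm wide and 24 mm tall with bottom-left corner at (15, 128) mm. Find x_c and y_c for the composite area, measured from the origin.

x_c = 85.00 mm, y_c = 68.67 mm

Part | A | x̄ᵢ | ȳᵢ | A·x̄ᵢ | A·ȳᵢ
bottom flange | 4760.00 | 85.00 | 14.00 | 404600.00 | 66640.00
web | 2200.00 | 85.00 | 78.00 | 187000.00 | 171600.00
top flange | 3360.00 | 85.00 | 140.00 | 285600.00 | 470400.00
Σ | 10320.00 |  |  | 877200.00 | 708640.00
x_c = 877200.00 / 10320.00 = 85.00 mm
y_c = 708640.00 / 10320.00 = 68.67 mm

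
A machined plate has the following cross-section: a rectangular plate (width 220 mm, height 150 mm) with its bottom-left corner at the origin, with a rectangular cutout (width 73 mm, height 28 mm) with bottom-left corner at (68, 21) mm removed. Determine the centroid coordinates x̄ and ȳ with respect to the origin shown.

x̄ = 110.36 mm, ȳ = 77.64 mm

plate: A = 220 × 150 = 33000.00, centroid at (110.00, 75.00).
hole: A = −(73 × 28) = -2044.00, centroid at (104.50, 35.00).
ΣA = 30956.00 mm²
ΣAx̄ = (33000.00)(110.00) + (-2044.00)(104.50) = 3416402.00 mm³
ΣAȳ = (33000.00)(75.00) + (-2044.00)(35.00) = 2403460.00 mm³
x̄ = 3416402.00 / 30956.00 = 110.36 mm
ȳ = 2403460.00 / 30956.00 = 77.64 mm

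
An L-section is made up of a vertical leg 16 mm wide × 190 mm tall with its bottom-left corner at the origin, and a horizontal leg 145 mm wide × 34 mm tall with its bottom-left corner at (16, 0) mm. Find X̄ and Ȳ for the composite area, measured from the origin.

X̄ = 57.79 mm, Ȳ = 46.75 mm

vertical leg: A = 16 × 190 = 3040.00, centroid at (8.00, 95.00).
horizontal leg: A = 145 × 34 = 4930.00, centroid at (88.50, 17.00).
ΣA = 7970.00 mm²
ΣAX̄ = (3040.00)(8.00) + (4930.00)(88.50) = 460625.00 mm³
ΣAȲ = (3040.00)(95.00) + (4930.00)(17.00) = 372610.00 mm³
X̄ = 460625.00 / 7970.00 = 57.79 mm
Ȳ = 372610.00 / 7970.00 = 46.75 mm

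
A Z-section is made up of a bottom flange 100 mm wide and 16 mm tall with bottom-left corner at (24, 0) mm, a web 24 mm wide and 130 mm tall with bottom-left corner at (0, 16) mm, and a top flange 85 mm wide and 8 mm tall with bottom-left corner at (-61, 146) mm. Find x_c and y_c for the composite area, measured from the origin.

x_c = 26.53 mm, y_c = 68.06 mm

bottom flange: A = 100 × 16 = 1600.00, centroid at (74.00, 8.00).
web: A = 24 × 130 = 3120.00, centroid at (12.00, 81.00).
top flange: A = 85 × 8 = 680.00, centroid at (-18.50, 150.00).
ΣA = 5400.00 mm², ΣAx_c = 143260.00 mm³, ΣAy_c = 367520.00 mm³.
x_c = 143260.00/5400.00 = 26.53 mm; y_c = 367520.00/5400.00 = 68.06 mm.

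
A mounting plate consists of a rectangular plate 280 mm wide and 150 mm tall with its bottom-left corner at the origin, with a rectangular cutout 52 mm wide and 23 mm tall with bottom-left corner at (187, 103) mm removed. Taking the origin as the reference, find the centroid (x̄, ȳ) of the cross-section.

x̄ = 137.86 mm, ȳ = 73.84 mm

plate: A = 280 × 150 = 42000.00, centroid at (140.00, 75.00).
hole: A = −(52 × 23) = -1196.00, centroid at (213.00, 114.50).
ΣA = 40804.00 mm²
ΣAx̄ = (42000.00)(140.00) + (-1196.00)(213.00) = 5625252.00 mm³
ΣAȳ = (42000.00)(75.00) + (-1196.00)(114.50) = 3013058.00 mm³
x̄ = 5625252.00 / 40804.00 = 137.86 mm
ȳ = 3013058.00 / 40804.00 = 73.84 mm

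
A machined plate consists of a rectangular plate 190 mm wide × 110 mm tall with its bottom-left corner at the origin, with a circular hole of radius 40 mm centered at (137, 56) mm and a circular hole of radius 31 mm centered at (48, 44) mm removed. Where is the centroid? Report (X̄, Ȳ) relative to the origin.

X̄ = 89.62 mm, Ȳ = 57.19 mm

plate: A = 190 × 110 = 20900.00, centroid at (95.00, 55.00).
hole 1: A = −π·40² = -5026.55, centroid at (137.00, 56.00).
hole 2: A = −π·31² = -3019.07, centroid at (48.00, 44.00).
ΣA = 12854.38 mm²
ΣAX̄ = (20900.00)(95.00) + (-5026.55)(137.00) + (-3019.07)(48.00) = 1151947.50 mm³
ΣAȲ = (20900.00)(55.00) + (-5026.55)(56.00) + (-3019.07)(44.00) = 735174.19 mm³
X̄ = 1151947.50 / 12854.38 = 89.62 mm
Ȳ = 735174.19 / 12854.38 = 57.19 mm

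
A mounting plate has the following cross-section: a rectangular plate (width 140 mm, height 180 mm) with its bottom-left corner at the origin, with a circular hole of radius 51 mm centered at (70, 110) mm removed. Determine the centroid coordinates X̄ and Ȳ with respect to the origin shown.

X̄ = 70.00 mm, Ȳ = 80.40 mm

plate: A = 140 × 180 = 25200.00, centroid at (70.00, 90.00).
hole: A = −π·51² = -8171.28, centroid at (70.00, 110.00).
ΣA = 17028.72 mm², ΣAX̄ = 1192010.23 mm³, ΣAȲ = 1369158.93 mm³.
X̄ = 1192010.23/17028.72 = 70.00 mm; Ȳ = 1369158.93/17028.72 = 80.40 mm.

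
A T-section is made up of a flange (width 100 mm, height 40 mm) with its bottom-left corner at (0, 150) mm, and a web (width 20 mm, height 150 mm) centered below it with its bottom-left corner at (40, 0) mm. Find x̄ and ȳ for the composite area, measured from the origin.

web: A = 20 × 150 = 3000.00, centroid at (50.00, 75.00).
flange: A = 100 × 40 = 4000.00, centroid at (50.00, 170.00).
ΣA = 7000.00 mm²
ΣAx̄ = (3000.00)(50.00) + (4000.00)(50.00) = 350000.00 mm³
ΣAȳ = (3000.00)(75.00) + (4000.00)(170.00) = 905000.00 mm³
x̄ = 350000.00 / 7000.00 = 50.00 mm
ȳ = 905000.00 / 7000.00 = 129.29 mm

x̄ = 50.00 mm, ȳ = 129.29 mm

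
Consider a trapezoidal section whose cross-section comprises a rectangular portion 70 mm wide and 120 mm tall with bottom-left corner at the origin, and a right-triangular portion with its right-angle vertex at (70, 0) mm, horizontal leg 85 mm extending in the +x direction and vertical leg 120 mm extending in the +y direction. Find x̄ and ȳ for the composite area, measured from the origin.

rectangular portion: A = 70 × 120 = 8400.00, centroid at (35.00, 60.00).
triangular portion: A = ½·85·120 = 5100.00, centroid at (98.33, 40.00).
ΣA = 13500.00 mm²
ΣAx̄ = (8400.00)(35.00) + (5100.00)(98.33) = 795500.00 mm³
ΣAȳ = (8400.00)(60.00) + (5100.00)(40.00) = 708000.00 mm³
x̄ = 795500.00 / 13500.00 = 58.93 mm
ȳ = 708000.00 / 13500.00 = 52.44 mm

x̄ = 58.93 mm, ȳ = 52.44 mm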